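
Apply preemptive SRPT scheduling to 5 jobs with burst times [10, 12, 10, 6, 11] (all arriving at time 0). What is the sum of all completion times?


Since all jobs arrive at t=0, SRPT equals SPT ordering.
SPT order: [6, 10, 10, 11, 12]
Completion times:
  Job 1: p=6, C=6
  Job 2: p=10, C=16
  Job 3: p=10, C=26
  Job 4: p=11, C=37
  Job 5: p=12, C=49
Total completion time = 6 + 16 + 26 + 37 + 49 = 134

134


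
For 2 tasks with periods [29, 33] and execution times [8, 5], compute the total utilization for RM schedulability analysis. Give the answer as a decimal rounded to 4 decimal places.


Compute individual utilizations (exact fractions):
  Task 1: C/T = 8/29 (approx. 0.2759)
  Task 2: C/T = 5/33 (approx. 0.1515)
Total utilization U = 8/29 + 5/33 = 409/957
Rounded to 4 decimal places: U = 0.4274
RM (Liu & Layland) bound for 2 tasks = 0.828427; compare with U = 409/957 (approx. 0.427377)
U <= bound, so schedulable by RM sufficient condition.

0.4274


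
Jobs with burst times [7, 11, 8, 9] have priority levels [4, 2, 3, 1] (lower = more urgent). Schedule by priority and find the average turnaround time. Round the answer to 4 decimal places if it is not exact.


Sort by priority (ascending = highest first):
Order: [(1, 9), (2, 11), (3, 8), (4, 7)]
Completion times:
  Priority 1, burst=9, C=9
  Priority 2, burst=11, C=20
  Priority 3, burst=8, C=28
  Priority 4, burst=7, C=35
Average turnaround = 92/4 = 23.0

23.0


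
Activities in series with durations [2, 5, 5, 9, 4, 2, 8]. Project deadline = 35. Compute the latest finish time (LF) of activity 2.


LF(activity 2) = deadline - sum of successor durations
Successors: activities 3 through 7 with durations [5, 9, 4, 2, 8]
Sum of successor durations = 28
LF = 35 - 28 = 7

7


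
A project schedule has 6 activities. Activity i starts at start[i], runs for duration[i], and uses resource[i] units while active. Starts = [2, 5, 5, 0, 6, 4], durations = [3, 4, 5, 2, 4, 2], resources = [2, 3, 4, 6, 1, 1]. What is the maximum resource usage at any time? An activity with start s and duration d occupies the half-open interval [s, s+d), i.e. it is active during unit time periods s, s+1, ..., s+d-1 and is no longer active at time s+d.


Each activity i is active on [start_i, start_i + duration_i).
Compute total resource usage per time slot:
  t=0: active resources = [6], total = 6
  t=1: active resources = [6], total = 6
  t=2: active resources = [2], total = 2
  t=3: active resources = [2], total = 2
  t=4: active resources = [2, 1], total = 3
  t=5: active resources = [3, 4, 1], total = 8
  t=6: active resources = [3, 4, 1], total = 8
  t=7: active resources = [3, 4, 1], total = 8
  t=8: active resources = [3, 4, 1], total = 8
  t=9: active resources = [4, 1], total = 5
Peak resource demand = 8

8


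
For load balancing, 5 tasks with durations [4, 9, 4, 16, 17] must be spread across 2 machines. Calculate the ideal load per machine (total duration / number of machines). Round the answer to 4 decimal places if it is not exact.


Total processing time = 4 + 9 + 4 + 16 + 17 = 50
Number of machines = 2
Ideal balanced load = 50 / 2 = 25.0

25.0


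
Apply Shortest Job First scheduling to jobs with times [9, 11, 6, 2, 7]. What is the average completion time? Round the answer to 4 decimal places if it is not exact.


SJF order (ascending): [2, 6, 7, 9, 11]
Completion times:
  Job 1: burst=2, C=2
  Job 2: burst=6, C=8
  Job 3: burst=7, C=15
  Job 4: burst=9, C=24
  Job 5: burst=11, C=35
Average completion = 84/5 = 16.8

16.8


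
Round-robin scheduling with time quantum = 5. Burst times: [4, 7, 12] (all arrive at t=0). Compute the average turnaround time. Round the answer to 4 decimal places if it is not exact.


Time quantum = 5
Execution trace:
  J1 runs 4 units, time = 4
  J2 runs 5 units, time = 9
  J3 runs 5 units, time = 14
  J2 runs 2 units, time = 16
  J3 runs 5 units, time = 21
  J3 runs 2 units, time = 23
Finish times: [4, 16, 23]
Average turnaround = 43/3 = 14.3333

14.3333


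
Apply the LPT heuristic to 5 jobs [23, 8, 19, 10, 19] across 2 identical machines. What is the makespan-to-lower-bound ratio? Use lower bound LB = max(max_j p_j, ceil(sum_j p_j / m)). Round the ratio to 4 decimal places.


LPT order: [23, 19, 19, 10, 8]
Machine loads after assignment: [41, 38]
LPT makespan = 41
Lower bound = max(max_job, ceil(total/2)) = max(23, 40) = 40
Ratio = 41 / 40 = 1.025

1.025


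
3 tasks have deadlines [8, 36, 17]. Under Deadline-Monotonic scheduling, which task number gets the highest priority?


Sort tasks by relative deadline (ascending):
  Task 1: deadline = 8
  Task 3: deadline = 17
  Task 2: deadline = 36
Priority order (highest first): [1, 3, 2]
Highest priority task = 1

1


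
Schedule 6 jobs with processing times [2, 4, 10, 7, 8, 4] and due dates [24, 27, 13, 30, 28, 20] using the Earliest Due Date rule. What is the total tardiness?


Sort by due date (EDD order): [(10, 13), (4, 20), (2, 24), (4, 27), (8, 28), (7, 30)]
Compute completion times and tardiness:
  Job 1: p=10, d=13, C=10, tardiness=max(0,10-13)=0
  Job 2: p=4, d=20, C=14, tardiness=max(0,14-20)=0
  Job 3: p=2, d=24, C=16, tardiness=max(0,16-24)=0
  Job 4: p=4, d=27, C=20, tardiness=max(0,20-27)=0
  Job 5: p=8, d=28, C=28, tardiness=max(0,28-28)=0
  Job 6: p=7, d=30, C=35, tardiness=max(0,35-30)=5
Total tardiness = 5

5


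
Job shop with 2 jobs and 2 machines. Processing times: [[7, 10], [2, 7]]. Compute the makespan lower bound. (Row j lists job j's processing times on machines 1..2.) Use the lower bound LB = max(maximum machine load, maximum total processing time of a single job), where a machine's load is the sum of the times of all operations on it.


Machine loads:
  Machine 1: 7 + 2 = 9
  Machine 2: 10 + 7 = 17
Max machine load = 17
Job totals:
  Job 1: 17
  Job 2: 9
Max job total = 17
Lower bound = max(17, 17) = 17

17


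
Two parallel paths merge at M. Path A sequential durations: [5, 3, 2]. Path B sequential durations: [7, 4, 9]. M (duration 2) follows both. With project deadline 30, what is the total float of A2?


Forward pass: ES(A2) = sum of predecessors on chain A = 5
EF = ES + duration = 5 + 3 = 8
Backward pass: LF(M) = deadline = 30; LS(M) = 30 - 2 = 28
LF(A2) = LS(M) - sum(successors on chain A) = 28 - 2 = 26
LS = LF - duration = 26 - 3 = 23
Total float = LS - ES = 23 - 5 = 18

18


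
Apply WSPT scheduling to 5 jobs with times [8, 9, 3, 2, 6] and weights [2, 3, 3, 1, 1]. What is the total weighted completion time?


Compute p/w ratios and sort ascending (WSPT): [(3, 3), (2, 1), (9, 3), (8, 2), (6, 1)]
Compute weighted completion times:
  Job (p=3,w=3): C=3, w*C=3*3=9
  Job (p=2,w=1): C=5, w*C=1*5=5
  Job (p=9,w=3): C=14, w*C=3*14=42
  Job (p=8,w=2): C=22, w*C=2*22=44
  Job (p=6,w=1): C=28, w*C=1*28=28
Total weighted completion time = 128

128


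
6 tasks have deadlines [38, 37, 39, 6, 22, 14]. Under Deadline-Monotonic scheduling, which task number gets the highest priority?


Sort tasks by relative deadline (ascending):
  Task 4: deadline = 6
  Task 6: deadline = 14
  Task 5: deadline = 22
  Task 2: deadline = 37
  Task 1: deadline = 38
  Task 3: deadline = 39
Priority order (highest first): [4, 6, 5, 2, 1, 3]
Highest priority task = 4

4


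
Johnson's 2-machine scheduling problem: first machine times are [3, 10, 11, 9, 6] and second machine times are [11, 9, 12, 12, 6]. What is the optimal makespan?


Apply Johnson's rule:
  Group 1 (a <= b): [(1, 3, 11), (5, 6, 6), (4, 9, 12), (3, 11, 12)]
  Group 2 (a > b): [(2, 10, 9)]
Optimal job order: [1, 5, 4, 3, 2]
Schedule:
  Job 1: M1 done at 3, M2 done at 14
  Job 5: M1 done at 9, M2 done at 20
  Job 4: M1 done at 18, M2 done at 32
  Job 3: M1 done at 29, M2 done at 44
  Job 2: M1 done at 39, M2 done at 53
Makespan = 53

53


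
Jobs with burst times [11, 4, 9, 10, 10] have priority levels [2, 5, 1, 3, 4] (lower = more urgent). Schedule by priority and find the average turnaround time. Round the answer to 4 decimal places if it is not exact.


Sort by priority (ascending = highest first):
Order: [(1, 9), (2, 11), (3, 10), (4, 10), (5, 4)]
Completion times:
  Priority 1, burst=9, C=9
  Priority 2, burst=11, C=20
  Priority 3, burst=10, C=30
  Priority 4, burst=10, C=40
  Priority 5, burst=4, C=44
Average turnaround = 143/5 = 28.6

28.6


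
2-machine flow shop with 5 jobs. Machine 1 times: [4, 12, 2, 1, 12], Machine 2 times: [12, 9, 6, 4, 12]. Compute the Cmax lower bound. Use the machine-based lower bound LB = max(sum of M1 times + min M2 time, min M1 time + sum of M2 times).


LB1 = sum(M1 times) + min(M2 times) = 31 + 4 = 35
LB2 = min(M1 times) + sum(M2 times) = 1 + 43 = 44
Lower bound = max(LB1, LB2) = max(35, 44) = 44

44


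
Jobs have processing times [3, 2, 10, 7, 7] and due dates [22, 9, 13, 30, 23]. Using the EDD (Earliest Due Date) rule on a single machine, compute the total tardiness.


Sort by due date (EDD order): [(2, 9), (10, 13), (3, 22), (7, 23), (7, 30)]
Compute completion times and tardiness:
  Job 1: p=2, d=9, C=2, tardiness=max(0,2-9)=0
  Job 2: p=10, d=13, C=12, tardiness=max(0,12-13)=0
  Job 3: p=3, d=22, C=15, tardiness=max(0,15-22)=0
  Job 4: p=7, d=23, C=22, tardiness=max(0,22-23)=0
  Job 5: p=7, d=30, C=29, tardiness=max(0,29-30)=0
Total tardiness = 0

0


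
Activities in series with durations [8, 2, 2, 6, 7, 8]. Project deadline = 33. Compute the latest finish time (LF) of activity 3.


LF(activity 3) = deadline - sum of successor durations
Successors: activities 4 through 6 with durations [6, 7, 8]
Sum of successor durations = 21
LF = 33 - 21 = 12

12


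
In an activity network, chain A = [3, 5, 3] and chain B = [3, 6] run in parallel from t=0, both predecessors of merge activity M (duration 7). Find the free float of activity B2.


ES(B2) = sum of predecessors on chain B = 3
EF(B2) = ES + duration = 3 + 6 = 9
Successor of B2 is M. ES(M) = max(sum(A), sum(B)) = max(11, 9) = 11
Free float = ES(successor) - EF(current) = 11 - 9 = 2

2


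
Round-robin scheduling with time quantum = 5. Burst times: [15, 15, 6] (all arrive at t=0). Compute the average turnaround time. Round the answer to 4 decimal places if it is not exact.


Time quantum = 5
Execution trace:
  J1 runs 5 units, time = 5
  J2 runs 5 units, time = 10
  J3 runs 5 units, time = 15
  J1 runs 5 units, time = 20
  J2 runs 5 units, time = 25
  J3 runs 1 units, time = 26
  J1 runs 5 units, time = 31
  J2 runs 5 units, time = 36
Finish times: [31, 36, 26]
Average turnaround = 93/3 = 31.0

31.0


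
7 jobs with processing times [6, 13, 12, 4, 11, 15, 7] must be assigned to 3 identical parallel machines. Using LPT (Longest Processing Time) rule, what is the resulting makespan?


Sort jobs in decreasing order (LPT): [15, 13, 12, 11, 7, 6, 4]
Assign each job to the least loaded machine:
  Machine 1: jobs [15, 6], load = 21
  Machine 2: jobs [13, 7, 4], load = 24
  Machine 3: jobs [12, 11], load = 23
Makespan = max load = 24

24


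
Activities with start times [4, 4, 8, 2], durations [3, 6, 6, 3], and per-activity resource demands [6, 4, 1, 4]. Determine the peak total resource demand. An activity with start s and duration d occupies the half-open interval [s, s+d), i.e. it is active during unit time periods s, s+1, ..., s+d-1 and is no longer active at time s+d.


Each activity i is active on [start_i, start_i + duration_i).
Compute total resource usage per time slot:
  t=0: active resources = [], total = 0
  t=1: active resources = [], total = 0
  t=2: active resources = [4], total = 4
  t=3: active resources = [4], total = 4
  t=4: active resources = [6, 4, 4], total = 14
  t=5: active resources = [6, 4], total = 10
  t=6: active resources = [6, 4], total = 10
  t=7: active resources = [4], total = 4
  t=8: active resources = [4, 1], total = 5
  t=9: active resources = [4, 1], total = 5
  t=10: active resources = [1], total = 1
  t=11: active resources = [1], total = 1
  t=12: active resources = [1], total = 1
  t=13: active resources = [1], total = 1
Peak resource demand = 14

14


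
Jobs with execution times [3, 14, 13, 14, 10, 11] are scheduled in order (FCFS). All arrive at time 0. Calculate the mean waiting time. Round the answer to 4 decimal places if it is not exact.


FCFS order (as given): [3, 14, 13, 14, 10, 11]
Waiting times:
  Job 1: wait = 0
  Job 2: wait = 3
  Job 3: wait = 17
  Job 4: wait = 30
  Job 5: wait = 44
  Job 6: wait = 54
Sum of waiting times = 148
Average waiting time = 148/6 = 24.6667

24.6667


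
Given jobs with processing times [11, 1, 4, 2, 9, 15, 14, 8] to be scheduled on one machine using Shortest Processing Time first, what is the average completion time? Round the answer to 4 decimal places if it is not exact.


Sort jobs by processing time (SPT order): [1, 2, 4, 8, 9, 11, 14, 15]
Compute completion times sequentially:
  Job 1: processing = 1, completes at 1
  Job 2: processing = 2, completes at 3
  Job 3: processing = 4, completes at 7
  Job 4: processing = 8, completes at 15
  Job 5: processing = 9, completes at 24
  Job 6: processing = 11, completes at 35
  Job 7: processing = 14, completes at 49
  Job 8: processing = 15, completes at 64
Sum of completion times = 198
Average completion time = 198/8 = 24.75

24.75


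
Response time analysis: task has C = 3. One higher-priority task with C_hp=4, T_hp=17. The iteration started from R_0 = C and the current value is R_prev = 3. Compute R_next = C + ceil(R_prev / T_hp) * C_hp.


R_next = C + ceil(R_prev / T_hp) * C_hp
ceil(3 / 17) = ceil(0.1765) = 1
Interference = 1 * 4 = 4
R_next = 3 + 4 = 7

7


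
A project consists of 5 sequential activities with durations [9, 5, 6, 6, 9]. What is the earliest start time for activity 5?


Activity 5 starts after activities 1 through 4 complete.
Predecessor durations: [9, 5, 6, 6]
ES = 9 + 5 + 6 + 6 = 26

26


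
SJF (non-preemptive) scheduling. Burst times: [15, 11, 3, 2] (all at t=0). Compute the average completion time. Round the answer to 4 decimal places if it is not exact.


SJF order (ascending): [2, 3, 11, 15]
Completion times:
  Job 1: burst=2, C=2
  Job 2: burst=3, C=5
  Job 3: burst=11, C=16
  Job 4: burst=15, C=31
Average completion = 54/4 = 13.5

13.5


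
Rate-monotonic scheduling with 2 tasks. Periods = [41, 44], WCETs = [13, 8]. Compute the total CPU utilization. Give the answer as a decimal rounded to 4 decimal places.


Compute individual utilizations (exact fractions):
  Task 1: C/T = 13/41 (approx. 0.3171)
  Task 2: C/T = 8/44 = 2/11 (approx. 0.1818)
Total utilization U = 13/41 + 2/11 = 225/451
Rounded to 4 decimal places: U = 0.4989
RM (Liu & Layland) bound for 2 tasks = 0.828427; compare with U = 225/451 (approx. 0.498891)
U <= bound, so schedulable by RM sufficient condition.

0.4989


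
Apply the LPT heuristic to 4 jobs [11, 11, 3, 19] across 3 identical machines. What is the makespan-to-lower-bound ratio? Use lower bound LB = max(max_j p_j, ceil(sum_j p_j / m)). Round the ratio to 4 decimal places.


LPT order: [19, 11, 11, 3]
Machine loads after assignment: [19, 14, 11]
LPT makespan = 19
Lower bound = max(max_job, ceil(total/3)) = max(19, 15) = 19
Ratio = 19 / 19 = 1.0

1.0


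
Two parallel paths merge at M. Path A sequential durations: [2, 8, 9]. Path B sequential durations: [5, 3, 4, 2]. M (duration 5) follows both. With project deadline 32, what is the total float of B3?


Forward pass: ES(B3) = sum of predecessors on chain B = 8
EF = ES + duration = 8 + 4 = 12
Backward pass: LF(M) = deadline = 32; LS(M) = 32 - 5 = 27
LF(B3) = LS(M) - sum(successors on chain B) = 27 - 2 = 25
LS = LF - duration = 25 - 4 = 21
Total float = LS - ES = 21 - 8 = 13

13


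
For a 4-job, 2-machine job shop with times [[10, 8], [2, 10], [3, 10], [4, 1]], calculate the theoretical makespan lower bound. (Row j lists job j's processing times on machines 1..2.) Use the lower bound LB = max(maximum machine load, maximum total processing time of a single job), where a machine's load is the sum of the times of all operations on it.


Machine loads:
  Machine 1: 10 + 2 + 3 + 4 = 19
  Machine 2: 8 + 10 + 10 + 1 = 29
Max machine load = 29
Job totals:
  Job 1: 18
  Job 2: 12
  Job 3: 13
  Job 4: 5
Max job total = 18
Lower bound = max(29, 18) = 29

29


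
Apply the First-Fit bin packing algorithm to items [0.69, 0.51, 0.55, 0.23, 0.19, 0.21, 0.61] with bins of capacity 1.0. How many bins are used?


Place items sequentially using First-Fit:
  Item 0.69 -> new Bin 1
  Item 0.51 -> new Bin 2
  Item 0.55 -> new Bin 3
  Item 0.23 -> Bin 1 (now 0.92)
  Item 0.19 -> Bin 2 (now 0.7)
  Item 0.21 -> Bin 2 (now 0.91)
  Item 0.61 -> new Bin 4
Total bins used = 4

4


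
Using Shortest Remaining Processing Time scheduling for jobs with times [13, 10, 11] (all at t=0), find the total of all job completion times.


Since all jobs arrive at t=0, SRPT equals SPT ordering.
SPT order: [10, 11, 13]
Completion times:
  Job 1: p=10, C=10
  Job 2: p=11, C=21
  Job 3: p=13, C=34
Total completion time = 10 + 21 + 34 = 65

65


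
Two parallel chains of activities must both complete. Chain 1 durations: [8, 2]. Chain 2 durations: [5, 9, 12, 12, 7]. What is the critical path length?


Path A total = 8 + 2 = 10
Path B total = 5 + 9 + 12 + 12 + 7 = 45
Critical path = longest path = max(10, 45) = 45

45


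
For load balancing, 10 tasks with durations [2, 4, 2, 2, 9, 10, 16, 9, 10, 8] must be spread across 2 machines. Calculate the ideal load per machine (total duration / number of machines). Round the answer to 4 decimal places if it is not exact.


Total processing time = 2 + 4 + 2 + 2 + 9 + 10 + 16 + 9 + 10 + 8 = 72
Number of machines = 2
Ideal balanced load = 72 / 2 = 36.0

36.0


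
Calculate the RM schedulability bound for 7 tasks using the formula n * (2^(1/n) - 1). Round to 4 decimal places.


Compute 2^(1/7) = 1.1040895137
Subtract 1: 1.1040895137 - 1 = 0.1040895137
Multiply by n: 7 * 0.1040895137 = 0.7286265959
Round to 4 dp: 0.7286

0.7286


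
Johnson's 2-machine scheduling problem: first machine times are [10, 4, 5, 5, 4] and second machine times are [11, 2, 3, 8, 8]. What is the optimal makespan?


Apply Johnson's rule:
  Group 1 (a <= b): [(5, 4, 8), (4, 5, 8), (1, 10, 11)]
  Group 2 (a > b): [(3, 5, 3), (2, 4, 2)]
Optimal job order: [5, 4, 1, 3, 2]
Schedule:
  Job 5: M1 done at 4, M2 done at 12
  Job 4: M1 done at 9, M2 done at 20
  Job 1: M1 done at 19, M2 done at 31
  Job 3: M1 done at 24, M2 done at 34
  Job 2: M1 done at 28, M2 done at 36
Makespan = 36

36


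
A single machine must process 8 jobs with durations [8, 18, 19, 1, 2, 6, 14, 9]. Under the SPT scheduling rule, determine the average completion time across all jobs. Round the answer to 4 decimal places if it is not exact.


Sort jobs by processing time (SPT order): [1, 2, 6, 8, 9, 14, 18, 19]
Compute completion times sequentially:
  Job 1: processing = 1, completes at 1
  Job 2: processing = 2, completes at 3
  Job 3: processing = 6, completes at 9
  Job 4: processing = 8, completes at 17
  Job 5: processing = 9, completes at 26
  Job 6: processing = 14, completes at 40
  Job 7: processing = 18, completes at 58
  Job 8: processing = 19, completes at 77
Sum of completion times = 231
Average completion time = 231/8 = 28.875

28.875


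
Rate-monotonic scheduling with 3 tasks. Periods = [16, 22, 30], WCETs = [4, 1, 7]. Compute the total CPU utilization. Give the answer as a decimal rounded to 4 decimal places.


Compute individual utilizations (exact fractions):
  Task 1: C/T = 4/16 = 1/4 (approx. 0.25)
  Task 2: C/T = 1/22 (approx. 0.0455)
  Task 3: C/T = 7/30 (approx. 0.2333)
Total utilization U = 1/4 + 1/22 + 7/30 = 349/660
Rounded to 4 decimal places: U = 0.5288
RM (Liu & Layland) bound for 3 tasks = 0.779763; compare with U = 349/660 (approx. 0.528788)
U <= bound, so schedulable by RM sufficient condition.

0.5288


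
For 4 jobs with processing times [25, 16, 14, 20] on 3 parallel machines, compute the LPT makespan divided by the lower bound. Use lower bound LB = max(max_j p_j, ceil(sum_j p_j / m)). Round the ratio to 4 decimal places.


LPT order: [25, 20, 16, 14]
Machine loads after assignment: [25, 20, 30]
LPT makespan = 30
Lower bound = max(max_job, ceil(total/3)) = max(25, 25) = 25
Ratio = 30 / 25 = 1.2

1.2


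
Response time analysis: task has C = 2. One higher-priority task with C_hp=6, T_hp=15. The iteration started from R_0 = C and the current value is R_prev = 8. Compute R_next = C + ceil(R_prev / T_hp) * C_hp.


R_next = C + ceil(R_prev / T_hp) * C_hp
ceil(8 / 15) = ceil(0.5333) = 1
Interference = 1 * 6 = 6
R_next = 2 + 6 = 8
R_next = R_prev, so the iteration has converged (response time = 8).

8


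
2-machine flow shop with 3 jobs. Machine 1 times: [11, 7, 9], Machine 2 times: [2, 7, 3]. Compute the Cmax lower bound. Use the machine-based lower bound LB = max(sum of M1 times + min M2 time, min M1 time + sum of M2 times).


LB1 = sum(M1 times) + min(M2 times) = 27 + 2 = 29
LB2 = min(M1 times) + sum(M2 times) = 7 + 12 = 19
Lower bound = max(LB1, LB2) = max(29, 19) = 29

29


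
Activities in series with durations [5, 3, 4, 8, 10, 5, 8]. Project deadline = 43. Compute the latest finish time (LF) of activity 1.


LF(activity 1) = deadline - sum of successor durations
Successors: activities 2 through 7 with durations [3, 4, 8, 10, 5, 8]
Sum of successor durations = 38
LF = 43 - 38 = 5

5


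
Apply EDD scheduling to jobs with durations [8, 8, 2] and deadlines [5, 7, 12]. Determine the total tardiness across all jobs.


Sort by due date (EDD order): [(8, 5), (8, 7), (2, 12)]
Compute completion times and tardiness:
  Job 1: p=8, d=5, C=8, tardiness=max(0,8-5)=3
  Job 2: p=8, d=7, C=16, tardiness=max(0,16-7)=9
  Job 3: p=2, d=12, C=18, tardiness=max(0,18-12)=6
Total tardiness = 18

18


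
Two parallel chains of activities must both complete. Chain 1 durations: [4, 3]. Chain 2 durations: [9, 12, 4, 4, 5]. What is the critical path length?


Path A total = 4 + 3 = 7
Path B total = 9 + 12 + 4 + 4 + 5 = 34
Critical path = longest path = max(7, 34) = 34

34


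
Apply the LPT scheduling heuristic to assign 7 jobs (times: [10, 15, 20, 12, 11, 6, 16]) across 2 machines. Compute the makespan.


Sort jobs in decreasing order (LPT): [20, 16, 15, 12, 11, 10, 6]
Assign each job to the least loaded machine:
  Machine 1: jobs [20, 12, 10, 6], load = 48
  Machine 2: jobs [16, 15, 11], load = 42
Makespan = max load = 48

48


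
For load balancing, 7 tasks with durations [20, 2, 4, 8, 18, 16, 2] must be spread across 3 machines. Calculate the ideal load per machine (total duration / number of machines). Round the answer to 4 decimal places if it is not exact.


Total processing time = 20 + 2 + 4 + 8 + 18 + 16 + 2 = 70
Number of machines = 3
Ideal balanced load = 70 / 3 = 23.3333

23.3333


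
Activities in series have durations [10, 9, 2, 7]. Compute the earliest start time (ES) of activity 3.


Activity 3 starts after activities 1 through 2 complete.
Predecessor durations: [10, 9]
ES = 10 + 9 = 19

19


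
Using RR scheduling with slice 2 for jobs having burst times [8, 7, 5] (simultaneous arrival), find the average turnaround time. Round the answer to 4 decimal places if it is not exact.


Time quantum = 2
Execution trace:
  J1 runs 2 units, time = 2
  J2 runs 2 units, time = 4
  J3 runs 2 units, time = 6
  J1 runs 2 units, time = 8
  J2 runs 2 units, time = 10
  J3 runs 2 units, time = 12
  J1 runs 2 units, time = 14
  J2 runs 2 units, time = 16
  J3 runs 1 units, time = 17
  J1 runs 2 units, time = 19
  J2 runs 1 units, time = 20
Finish times: [19, 20, 17]
Average turnaround = 56/3 = 18.6667

18.6667


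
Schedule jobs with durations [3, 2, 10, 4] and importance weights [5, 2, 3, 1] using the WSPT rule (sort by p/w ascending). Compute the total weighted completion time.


Compute p/w ratios and sort ascending (WSPT): [(3, 5), (2, 2), (10, 3), (4, 1)]
Compute weighted completion times:
  Job (p=3,w=5): C=3, w*C=5*3=15
  Job (p=2,w=2): C=5, w*C=2*5=10
  Job (p=10,w=3): C=15, w*C=3*15=45
  Job (p=4,w=1): C=19, w*C=1*19=19
Total weighted completion time = 89

89


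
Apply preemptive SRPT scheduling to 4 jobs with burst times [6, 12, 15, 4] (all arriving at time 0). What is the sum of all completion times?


Since all jobs arrive at t=0, SRPT equals SPT ordering.
SPT order: [4, 6, 12, 15]
Completion times:
  Job 1: p=4, C=4
  Job 2: p=6, C=10
  Job 3: p=12, C=22
  Job 4: p=15, C=37
Total completion time = 4 + 10 + 22 + 37 = 73

73


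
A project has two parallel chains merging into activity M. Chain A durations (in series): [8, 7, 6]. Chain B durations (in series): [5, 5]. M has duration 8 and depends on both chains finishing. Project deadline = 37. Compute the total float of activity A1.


Forward pass: ES(A1) = sum of predecessors on chain A = 0
EF = ES + duration = 0 + 8 = 8
Backward pass: LF(M) = deadline = 37; LS(M) = 37 - 8 = 29
LF(A1) = LS(M) - sum(successors on chain A) = 29 - 13 = 16
LS = LF - duration = 16 - 8 = 8
Total float = LS - ES = 8 - 0 = 8

8


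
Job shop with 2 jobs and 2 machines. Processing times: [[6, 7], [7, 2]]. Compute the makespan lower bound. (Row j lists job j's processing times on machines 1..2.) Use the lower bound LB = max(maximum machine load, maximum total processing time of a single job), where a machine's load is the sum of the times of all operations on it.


Machine loads:
  Machine 1: 6 + 7 = 13
  Machine 2: 7 + 2 = 9
Max machine load = 13
Job totals:
  Job 1: 13
  Job 2: 9
Max job total = 13
Lower bound = max(13, 13) = 13

13


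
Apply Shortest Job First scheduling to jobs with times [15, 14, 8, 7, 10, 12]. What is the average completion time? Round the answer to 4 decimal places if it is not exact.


SJF order (ascending): [7, 8, 10, 12, 14, 15]
Completion times:
  Job 1: burst=7, C=7
  Job 2: burst=8, C=15
  Job 3: burst=10, C=25
  Job 4: burst=12, C=37
  Job 5: burst=14, C=51
  Job 6: burst=15, C=66
Average completion = 201/6 = 33.5

33.5


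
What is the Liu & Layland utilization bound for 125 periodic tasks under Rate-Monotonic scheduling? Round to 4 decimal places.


Compute 2^(1/125) = 1.0055605804
Subtract 1: 1.0055605804 - 1 = 0.0055605804
Multiply by n: 125 * 0.0055605804 = 0.6950725500
Round to 4 dp: 0.6951

0.6951


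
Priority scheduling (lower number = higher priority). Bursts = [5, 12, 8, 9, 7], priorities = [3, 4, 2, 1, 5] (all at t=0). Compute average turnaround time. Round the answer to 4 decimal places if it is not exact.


Sort by priority (ascending = highest first):
Order: [(1, 9), (2, 8), (3, 5), (4, 12), (5, 7)]
Completion times:
  Priority 1, burst=9, C=9
  Priority 2, burst=8, C=17
  Priority 3, burst=5, C=22
  Priority 4, burst=12, C=34
  Priority 5, burst=7, C=41
Average turnaround = 123/5 = 24.6

24.6


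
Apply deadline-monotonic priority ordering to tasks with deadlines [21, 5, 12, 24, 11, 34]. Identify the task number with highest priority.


Sort tasks by relative deadline (ascending):
  Task 2: deadline = 5
  Task 5: deadline = 11
  Task 3: deadline = 12
  Task 1: deadline = 21
  Task 4: deadline = 24
  Task 6: deadline = 34
Priority order (highest first): [2, 5, 3, 1, 4, 6]
Highest priority task = 2

2


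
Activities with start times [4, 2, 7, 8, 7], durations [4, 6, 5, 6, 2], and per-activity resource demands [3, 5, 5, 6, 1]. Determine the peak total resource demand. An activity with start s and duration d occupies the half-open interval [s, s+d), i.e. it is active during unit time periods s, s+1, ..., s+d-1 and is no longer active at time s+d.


Each activity i is active on [start_i, start_i + duration_i).
Compute total resource usage per time slot:
  t=0: active resources = [], total = 0
  t=1: active resources = [], total = 0
  t=2: active resources = [5], total = 5
  t=3: active resources = [5], total = 5
  t=4: active resources = [3, 5], total = 8
  t=5: active resources = [3, 5], total = 8
  t=6: active resources = [3, 5], total = 8
  t=7: active resources = [3, 5, 5, 1], total = 14
  t=8: active resources = [5, 6, 1], total = 12
  t=9: active resources = [5, 6], total = 11
  t=10: active resources = [5, 6], total = 11
  t=11: active resources = [5, 6], total = 11
  t=12: active resources = [6], total = 6
  t=13: active resources = [6], total = 6
Peak resource demand = 14

14


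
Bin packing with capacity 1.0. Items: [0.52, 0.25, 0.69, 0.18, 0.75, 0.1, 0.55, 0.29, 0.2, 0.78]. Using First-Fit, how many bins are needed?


Place items sequentially using First-Fit:
  Item 0.52 -> new Bin 1
  Item 0.25 -> Bin 1 (now 0.77)
  Item 0.69 -> new Bin 2
  Item 0.18 -> Bin 1 (now 0.95)
  Item 0.75 -> new Bin 3
  Item 0.1 -> Bin 2 (now 0.79)
  Item 0.55 -> new Bin 4
  Item 0.29 -> Bin 4 (now 0.84)
  Item 0.2 -> Bin 2 (now 0.99)
  Item 0.78 -> new Bin 5
Total bins used = 5

5


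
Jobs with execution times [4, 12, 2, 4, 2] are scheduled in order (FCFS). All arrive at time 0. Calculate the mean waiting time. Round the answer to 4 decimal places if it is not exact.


FCFS order (as given): [4, 12, 2, 4, 2]
Waiting times:
  Job 1: wait = 0
  Job 2: wait = 4
  Job 3: wait = 16
  Job 4: wait = 18
  Job 5: wait = 22
Sum of waiting times = 60
Average waiting time = 60/5 = 12.0

12.0


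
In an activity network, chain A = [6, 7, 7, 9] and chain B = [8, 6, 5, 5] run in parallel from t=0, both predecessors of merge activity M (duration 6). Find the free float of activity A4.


ES(A4) = sum of predecessors on chain A = 20
EF(A4) = ES + duration = 20 + 9 = 29
Successor of A4 is M. ES(M) = max(sum(A), sum(B)) = max(29, 24) = 29
Free float = ES(successor) - EF(current) = 29 - 29 = 0

0


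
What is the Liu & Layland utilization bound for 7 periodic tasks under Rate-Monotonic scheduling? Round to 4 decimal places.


Compute 2^(1/7) = 1.1040895137
Subtract 1: 1.1040895137 - 1 = 0.1040895137
Multiply by n: 7 * 0.1040895137 = 0.7286265959
Round to 4 dp: 0.7286

0.7286


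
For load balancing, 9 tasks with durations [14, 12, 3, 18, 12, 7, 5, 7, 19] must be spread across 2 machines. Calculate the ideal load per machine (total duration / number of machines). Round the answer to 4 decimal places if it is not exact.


Total processing time = 14 + 12 + 3 + 18 + 12 + 7 + 5 + 7 + 19 = 97
Number of machines = 2
Ideal balanced load = 97 / 2 = 48.5

48.5


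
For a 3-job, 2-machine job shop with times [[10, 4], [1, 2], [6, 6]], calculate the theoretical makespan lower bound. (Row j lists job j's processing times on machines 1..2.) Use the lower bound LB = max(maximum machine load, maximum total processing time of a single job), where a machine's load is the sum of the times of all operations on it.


Machine loads:
  Machine 1: 10 + 1 + 6 = 17
  Machine 2: 4 + 2 + 6 = 12
Max machine load = 17
Job totals:
  Job 1: 14
  Job 2: 3
  Job 3: 12
Max job total = 14
Lower bound = max(17, 14) = 17

17


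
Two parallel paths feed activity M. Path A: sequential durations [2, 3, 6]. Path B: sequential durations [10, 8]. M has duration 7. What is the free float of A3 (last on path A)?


ES(A3) = sum of predecessors on chain A = 5
EF(A3) = ES + duration = 5 + 6 = 11
Successor of A3 is M. ES(M) = max(sum(A), sum(B)) = max(11, 18) = 18
Free float = ES(successor) - EF(current) = 18 - 11 = 7

7


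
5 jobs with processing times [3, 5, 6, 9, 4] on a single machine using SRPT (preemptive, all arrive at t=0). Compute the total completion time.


Since all jobs arrive at t=0, SRPT equals SPT ordering.
SPT order: [3, 4, 5, 6, 9]
Completion times:
  Job 1: p=3, C=3
  Job 2: p=4, C=7
  Job 3: p=5, C=12
  Job 4: p=6, C=18
  Job 5: p=9, C=27
Total completion time = 3 + 7 + 12 + 18 + 27 = 67

67


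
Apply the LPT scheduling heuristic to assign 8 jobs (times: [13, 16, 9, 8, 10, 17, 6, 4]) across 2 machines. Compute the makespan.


Sort jobs in decreasing order (LPT): [17, 16, 13, 10, 9, 8, 6, 4]
Assign each job to the least loaded machine:
  Machine 1: jobs [17, 10, 9, 6], load = 42
  Machine 2: jobs [16, 13, 8, 4], load = 41
Makespan = max load = 42

42


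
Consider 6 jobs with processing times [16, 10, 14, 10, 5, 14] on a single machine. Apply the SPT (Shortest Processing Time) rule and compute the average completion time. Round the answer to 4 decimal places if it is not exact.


Sort jobs by processing time (SPT order): [5, 10, 10, 14, 14, 16]
Compute completion times sequentially:
  Job 1: processing = 5, completes at 5
  Job 2: processing = 10, completes at 15
  Job 3: processing = 10, completes at 25
  Job 4: processing = 14, completes at 39
  Job 5: processing = 14, completes at 53
  Job 6: processing = 16, completes at 69
Sum of completion times = 206
Average completion time = 206/6 = 34.3333

34.3333


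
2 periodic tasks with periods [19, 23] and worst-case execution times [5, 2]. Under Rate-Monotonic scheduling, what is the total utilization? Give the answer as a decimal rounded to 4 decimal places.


Compute individual utilizations (exact fractions):
  Task 1: C/T = 5/19 (approx. 0.2632)
  Task 2: C/T = 2/23 (approx. 0.087)
Total utilization U = 5/19 + 2/23 = 153/437
Rounded to 4 decimal places: U = 0.3501
RM (Liu & Layland) bound for 2 tasks = 0.828427; compare with U = 153/437 (approx. 0.350114)
U <= bound, so schedulable by RM sufficient condition.

0.3501


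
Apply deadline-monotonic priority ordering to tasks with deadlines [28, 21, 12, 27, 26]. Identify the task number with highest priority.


Sort tasks by relative deadline (ascending):
  Task 3: deadline = 12
  Task 2: deadline = 21
  Task 5: deadline = 26
  Task 4: deadline = 27
  Task 1: deadline = 28
Priority order (highest first): [3, 2, 5, 4, 1]
Highest priority task = 3

3


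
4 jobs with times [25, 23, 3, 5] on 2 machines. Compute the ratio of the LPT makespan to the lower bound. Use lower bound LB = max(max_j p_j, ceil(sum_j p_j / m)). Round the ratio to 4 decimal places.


LPT order: [25, 23, 5, 3]
Machine loads after assignment: [28, 28]
LPT makespan = 28
Lower bound = max(max_job, ceil(total/2)) = max(25, 28) = 28
Ratio = 28 / 28 = 1.0

1.0


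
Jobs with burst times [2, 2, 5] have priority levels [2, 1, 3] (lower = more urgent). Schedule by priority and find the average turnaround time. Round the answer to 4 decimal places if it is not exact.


Sort by priority (ascending = highest first):
Order: [(1, 2), (2, 2), (3, 5)]
Completion times:
  Priority 1, burst=2, C=2
  Priority 2, burst=2, C=4
  Priority 3, burst=5, C=9
Average turnaround = 15/3 = 5.0

5.0


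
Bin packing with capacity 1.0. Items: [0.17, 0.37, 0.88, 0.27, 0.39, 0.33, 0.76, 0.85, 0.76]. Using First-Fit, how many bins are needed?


Place items sequentially using First-Fit:
  Item 0.17 -> new Bin 1
  Item 0.37 -> Bin 1 (now 0.54)
  Item 0.88 -> new Bin 2
  Item 0.27 -> Bin 1 (now 0.81)
  Item 0.39 -> new Bin 3
  Item 0.33 -> Bin 3 (now 0.72)
  Item 0.76 -> new Bin 4
  Item 0.85 -> new Bin 5
  Item 0.76 -> new Bin 6
Total bins used = 6

6


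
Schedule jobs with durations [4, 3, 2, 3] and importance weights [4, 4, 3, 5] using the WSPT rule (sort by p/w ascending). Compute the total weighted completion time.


Compute p/w ratios and sort ascending (WSPT): [(3, 5), (2, 3), (3, 4), (4, 4)]
Compute weighted completion times:
  Job (p=3,w=5): C=3, w*C=5*3=15
  Job (p=2,w=3): C=5, w*C=3*5=15
  Job (p=3,w=4): C=8, w*C=4*8=32
  Job (p=4,w=4): C=12, w*C=4*12=48
Total weighted completion time = 110

110


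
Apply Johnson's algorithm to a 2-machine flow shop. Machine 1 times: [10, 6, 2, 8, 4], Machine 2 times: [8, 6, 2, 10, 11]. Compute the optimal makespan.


Apply Johnson's rule:
  Group 1 (a <= b): [(3, 2, 2), (5, 4, 11), (2, 6, 6), (4, 8, 10)]
  Group 2 (a > b): [(1, 10, 8)]
Optimal job order: [3, 5, 2, 4, 1]
Schedule:
  Job 3: M1 done at 2, M2 done at 4
  Job 5: M1 done at 6, M2 done at 17
  Job 2: M1 done at 12, M2 done at 23
  Job 4: M1 done at 20, M2 done at 33
  Job 1: M1 done at 30, M2 done at 41
Makespan = 41

41


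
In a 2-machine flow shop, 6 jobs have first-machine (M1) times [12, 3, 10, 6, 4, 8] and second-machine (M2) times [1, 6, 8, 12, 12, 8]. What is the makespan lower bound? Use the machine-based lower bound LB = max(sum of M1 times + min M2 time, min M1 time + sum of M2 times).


LB1 = sum(M1 times) + min(M2 times) = 43 + 1 = 44
LB2 = min(M1 times) + sum(M2 times) = 3 + 47 = 50
Lower bound = max(LB1, LB2) = max(44, 50) = 50

50


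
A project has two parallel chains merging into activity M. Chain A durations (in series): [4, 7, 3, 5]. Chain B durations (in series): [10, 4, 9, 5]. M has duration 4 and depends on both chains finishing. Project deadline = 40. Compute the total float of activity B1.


Forward pass: ES(B1) = sum of predecessors on chain B = 0
EF = ES + duration = 0 + 10 = 10
Backward pass: LF(M) = deadline = 40; LS(M) = 40 - 4 = 36
LF(B1) = LS(M) - sum(successors on chain B) = 36 - 18 = 18
LS = LF - duration = 18 - 10 = 8
Total float = LS - ES = 8 - 0 = 8

8


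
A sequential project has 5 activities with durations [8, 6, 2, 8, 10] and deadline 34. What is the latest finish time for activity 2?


LF(activity 2) = deadline - sum of successor durations
Successors: activities 3 through 5 with durations [2, 8, 10]
Sum of successor durations = 20
LF = 34 - 20 = 14

14


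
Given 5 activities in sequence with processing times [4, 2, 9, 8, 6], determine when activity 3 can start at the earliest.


Activity 3 starts after activities 1 through 2 complete.
Predecessor durations: [4, 2]
ES = 4 + 2 = 6

6


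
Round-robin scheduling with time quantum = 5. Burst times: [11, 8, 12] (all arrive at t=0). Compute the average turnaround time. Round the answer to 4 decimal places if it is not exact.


Time quantum = 5
Execution trace:
  J1 runs 5 units, time = 5
  J2 runs 5 units, time = 10
  J3 runs 5 units, time = 15
  J1 runs 5 units, time = 20
  J2 runs 3 units, time = 23
  J3 runs 5 units, time = 28
  J1 runs 1 units, time = 29
  J3 runs 2 units, time = 31
Finish times: [29, 23, 31]
Average turnaround = 83/3 = 27.6667

27.6667


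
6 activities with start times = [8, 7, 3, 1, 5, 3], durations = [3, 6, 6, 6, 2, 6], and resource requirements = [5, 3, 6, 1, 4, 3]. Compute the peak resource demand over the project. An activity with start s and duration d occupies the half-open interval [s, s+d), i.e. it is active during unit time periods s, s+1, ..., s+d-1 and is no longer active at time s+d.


Each activity i is active on [start_i, start_i + duration_i).
Compute total resource usage per time slot:
  t=0: active resources = [], total = 0
  t=1: active resources = [1], total = 1
  t=2: active resources = [1], total = 1
  t=3: active resources = [6, 1, 3], total = 10
  t=4: active resources = [6, 1, 3], total = 10
  t=5: active resources = [6, 1, 4, 3], total = 14
  t=6: active resources = [6, 1, 4, 3], total = 14
  t=7: active resources = [3, 6, 3], total = 12
  t=8: active resources = [5, 3, 6, 3], total = 17
  t=9: active resources = [5, 3], total = 8
  t=10: active resources = [5, 3], total = 8
  t=11: active resources = [3], total = 3
  t=12: active resources = [3], total = 3
Peak resource demand = 17

17


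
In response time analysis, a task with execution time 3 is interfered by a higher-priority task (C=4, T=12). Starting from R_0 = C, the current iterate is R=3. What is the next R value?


R_next = C + ceil(R_prev / T_hp) * C_hp
ceil(3 / 12) = ceil(0.25) = 1
Interference = 1 * 4 = 4
R_next = 3 + 4 = 7

7


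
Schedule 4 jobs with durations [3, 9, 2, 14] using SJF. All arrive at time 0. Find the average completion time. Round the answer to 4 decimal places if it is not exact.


SJF order (ascending): [2, 3, 9, 14]
Completion times:
  Job 1: burst=2, C=2
  Job 2: burst=3, C=5
  Job 3: burst=9, C=14
  Job 4: burst=14, C=28
Average completion = 49/4 = 12.25

12.25


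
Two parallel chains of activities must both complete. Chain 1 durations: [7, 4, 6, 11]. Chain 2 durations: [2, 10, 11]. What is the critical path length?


Path A total = 7 + 4 + 6 + 11 = 28
Path B total = 2 + 10 + 11 = 23
Critical path = longest path = max(28, 23) = 28

28


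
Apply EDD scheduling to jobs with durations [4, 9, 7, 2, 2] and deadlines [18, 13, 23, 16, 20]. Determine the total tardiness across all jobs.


Sort by due date (EDD order): [(9, 13), (2, 16), (4, 18), (2, 20), (7, 23)]
Compute completion times and tardiness:
  Job 1: p=9, d=13, C=9, tardiness=max(0,9-13)=0
  Job 2: p=2, d=16, C=11, tardiness=max(0,11-16)=0
  Job 3: p=4, d=18, C=15, tardiness=max(0,15-18)=0
  Job 4: p=2, d=20, C=17, tardiness=max(0,17-20)=0
  Job 5: p=7, d=23, C=24, tardiness=max(0,24-23)=1
Total tardiness = 1

1
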